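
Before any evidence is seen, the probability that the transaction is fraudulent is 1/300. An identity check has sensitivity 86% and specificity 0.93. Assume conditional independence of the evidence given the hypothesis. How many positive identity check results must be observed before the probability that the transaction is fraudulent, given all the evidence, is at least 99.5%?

5

Prior odds: (1/300) ÷ (299/300) = 1/299.
False-positive rate = 1 − 0.93 = 0.07; likelihood ratio of a positive = 0.86/0.07 = 86/7.
Target posterior odds = 0.995/0.005 = 199.
Need (1/299) × (86/7)ⁿ ≥ 199, i.e. (86/7)ⁿ ≥ 59501.
(86/7)⁴ = 54700816/2401 falls short of 59501 but (86/7)⁵ ≈279899 reaches it, so n = 5.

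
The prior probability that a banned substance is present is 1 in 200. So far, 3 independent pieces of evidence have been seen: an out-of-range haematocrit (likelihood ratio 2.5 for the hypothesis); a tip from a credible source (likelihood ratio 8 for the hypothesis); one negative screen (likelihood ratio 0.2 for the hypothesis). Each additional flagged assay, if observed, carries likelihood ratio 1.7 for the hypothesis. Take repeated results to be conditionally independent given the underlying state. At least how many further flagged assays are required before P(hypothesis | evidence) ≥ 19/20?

13

Prior odds = 0.005/0.995 = 1/199.
Combined Bayes factor of the evidence already in hand = 2.5 × 8 × 0.2 = 4.
Odds after that evidence = (1/199) × 4 = 4/199.
Target odds = 0.95/0.05 = 19.
Need 1.7ⁿ ≥ 19 ÷ (4/199) = 945.25.
1.7¹² ≈582.622 falls short of 945.25 but 1.7¹³ ≈990.458 reaches it, so n = 13.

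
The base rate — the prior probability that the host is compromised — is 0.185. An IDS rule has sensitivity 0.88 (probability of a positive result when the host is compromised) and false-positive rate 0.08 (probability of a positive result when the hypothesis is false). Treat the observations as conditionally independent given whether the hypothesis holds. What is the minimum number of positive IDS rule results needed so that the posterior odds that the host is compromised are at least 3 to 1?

Prior odds: 0.185 ÷ 0.815 = 37/163.
Likelihood ratio of a positive result = 0.88/0.08 = 11.
Target odds = 3.
Need (37/163) × 11ⁿ ≥ 3, i.e. 11ⁿ ≥ 489/37.
11¹ = 11 falls short of 489/37 but 11² = 121 reaches it, so n = 2.

2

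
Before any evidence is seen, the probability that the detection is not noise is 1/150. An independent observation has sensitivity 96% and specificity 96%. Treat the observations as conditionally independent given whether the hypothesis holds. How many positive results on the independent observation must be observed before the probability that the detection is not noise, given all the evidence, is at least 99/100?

4

Prior odds = (1/150)/(149/150) = 1/149.
False-positive rate = 1 − 0.96 = 0.04; likelihood ratio of a positive = 0.96/0.04 = 24.
Target odds: 0.99 ÷ 0.01 = 99.
Require 24ⁿ ≥ 99 ÷ (1/149) = 14751.
24³ = 13824 falls short of 14751 but 24⁴ = 331776 reaches it, so n = 4.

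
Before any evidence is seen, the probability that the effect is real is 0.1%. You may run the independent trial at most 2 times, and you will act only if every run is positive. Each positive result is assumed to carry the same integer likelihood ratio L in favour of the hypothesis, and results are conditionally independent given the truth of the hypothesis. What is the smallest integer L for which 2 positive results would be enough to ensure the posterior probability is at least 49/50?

Prior odds = 0.001/0.999 = 1/999.
Target odds = 0.98/0.02 = 49.
Need L² ≥ 49 ÷ (1/999) = 48951.
221² = 48841 < 48951 ≤ 49284 = 222², so L = 222.

222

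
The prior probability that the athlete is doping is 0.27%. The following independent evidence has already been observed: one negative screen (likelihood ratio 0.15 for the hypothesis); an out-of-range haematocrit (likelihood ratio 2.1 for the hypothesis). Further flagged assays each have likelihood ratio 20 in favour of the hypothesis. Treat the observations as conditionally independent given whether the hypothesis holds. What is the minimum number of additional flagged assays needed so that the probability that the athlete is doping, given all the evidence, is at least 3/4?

Prior odds = 0.0027/0.9973 = 27/9973.
Combined Bayes factor of the evidence already in hand = 0.15 × 2.1 = 0.315.
Odds after that evidence = (27/9973) × 0.315 = 1701/1994600.
Target odds = 0.75/0.25 = 3.
Need 20ⁿ ≥ 3 ÷ (1701/1994600) = 1994600/567.
20² = 400 falls short of 1994600/567 but 20³ = 8000 reaches it, so n = 3.

3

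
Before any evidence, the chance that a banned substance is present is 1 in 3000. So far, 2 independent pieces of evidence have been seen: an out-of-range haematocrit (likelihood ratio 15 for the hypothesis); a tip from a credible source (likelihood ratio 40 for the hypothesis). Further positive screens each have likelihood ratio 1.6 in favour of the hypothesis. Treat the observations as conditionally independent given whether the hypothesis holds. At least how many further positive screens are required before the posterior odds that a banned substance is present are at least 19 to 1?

Prior odds = (1/3000)/(2999/3000) = 1/2999.
Combined Bayes factor of the evidence already in hand = 15 × 40 = 600.
Odds after that evidence = (1/2999) × 600 = 600/2999.
Target odds = 19.
Need 1.6ⁿ ≥ 19 ÷ (600/2999) = 56981/600.
1.6⁹ = 134217728/1953125 falls short of 56981/600 but 1.6¹⁰ ≈109.951 reaches it, so n = 10.

10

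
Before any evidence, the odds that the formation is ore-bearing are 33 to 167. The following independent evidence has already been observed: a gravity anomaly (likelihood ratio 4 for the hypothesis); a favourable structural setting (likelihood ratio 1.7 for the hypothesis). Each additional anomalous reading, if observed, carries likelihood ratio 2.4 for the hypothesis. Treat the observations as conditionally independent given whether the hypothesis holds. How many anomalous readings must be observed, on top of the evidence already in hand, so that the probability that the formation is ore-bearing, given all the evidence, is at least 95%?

Prior odds = 33/167.
Combined Bayes factor of the evidence already in hand = 4 × 1.7 = 6.8.
Odds after that evidence = (33/167) × 6.8 = 1122/835.
Target odds = 0.95/0.05 = 19.
Need 2.4ⁿ ≥ 19 ÷ (1122/835) = 15865/1122.
2.4³ = 13.824 falls short of 15865/1122 but 2.4⁴ = 33.1776 reaches it, so n = 4.

4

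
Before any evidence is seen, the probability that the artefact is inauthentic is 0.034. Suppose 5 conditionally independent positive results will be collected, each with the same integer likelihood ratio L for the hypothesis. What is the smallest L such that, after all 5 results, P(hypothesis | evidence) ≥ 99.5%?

6

Prior odds = 0.034/0.966 = 17/483.
Target odds = 0.995/0.005 = 199.
Need L⁵ ≥ 199 ÷ (17/483) = 96117/17.
5⁵ = 3125 < 96117/17 ≤ 7776 = 6⁵, so L = 6.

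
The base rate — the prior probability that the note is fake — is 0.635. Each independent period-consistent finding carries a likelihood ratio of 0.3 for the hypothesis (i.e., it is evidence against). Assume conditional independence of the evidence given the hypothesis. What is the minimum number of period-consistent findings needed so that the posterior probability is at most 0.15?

Prior odds: 0.635 ÷ 0.365 = 127/73.
Likelihood ratio per period-consistent finding = 0.3.
Target posterior odds = 0.15/0.85 = 3/17.
Require 0.3ⁿ ≤ 3/17 ÷ (127/73) = 219/2159.
0.3¹ = 0.3 is still above 219/2159 but 0.3² = 0.09 is at or below it, so n = 2.

2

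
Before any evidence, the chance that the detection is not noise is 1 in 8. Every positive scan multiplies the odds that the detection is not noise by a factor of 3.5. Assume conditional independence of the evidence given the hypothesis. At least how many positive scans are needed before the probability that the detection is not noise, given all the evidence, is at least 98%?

5

Prior odds: 0.125 ÷ 0.875 = 1/7.
Likelihood ratio per positive scan = 3.5.
Target posterior odds = 0.98/0.02 = 49.
Require 3.5ⁿ ≥ 49 ÷ (1/7) = 343.
3.5⁴ = 150.0625 falls short of 343 but 3.5⁵ = 525.21875 reaches it, so n = 5.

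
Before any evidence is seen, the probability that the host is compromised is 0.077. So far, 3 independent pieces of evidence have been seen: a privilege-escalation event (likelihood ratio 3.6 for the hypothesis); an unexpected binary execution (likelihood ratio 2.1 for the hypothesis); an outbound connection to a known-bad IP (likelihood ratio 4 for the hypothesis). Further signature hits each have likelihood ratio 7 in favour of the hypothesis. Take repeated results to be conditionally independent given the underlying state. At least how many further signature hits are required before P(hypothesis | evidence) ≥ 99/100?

2

Prior odds = 0.077/0.923 = 77/923.
Combined Bayes factor of the evidence already in hand = 3.6 × 2.1 × 4 = 30.24.
Odds after that evidence = (77/923) × 30.24 = 58212/23075.
Target odds = 0.99/0.01 = 99.
Need 7ⁿ ≥ 99 ÷ (58212/23075) = 23075/588.
7¹ = 7 falls short of 23075/588 but 7² = 49 reaches it, so n = 2.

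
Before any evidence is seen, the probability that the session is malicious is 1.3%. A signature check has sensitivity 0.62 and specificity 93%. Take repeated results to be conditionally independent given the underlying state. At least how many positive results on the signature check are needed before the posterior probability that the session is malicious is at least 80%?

3

Prior odds: 0.013 ÷ 0.987 = 13/987.
False-positive rate = 1 − 0.93 = 0.07; likelihood ratio of a positive = 0.62/0.07 = 62/7.
Target odds: 0.8 ÷ 0.2 = 4.
Need (13/987) × (62/7)ⁿ ≥ 4, i.e. (62/7)ⁿ ≥ 3948/13.
(62/7)² = 3844/49 falls short of 3948/13 but (62/7)³ = 238328/343 reaches it, so n = 3.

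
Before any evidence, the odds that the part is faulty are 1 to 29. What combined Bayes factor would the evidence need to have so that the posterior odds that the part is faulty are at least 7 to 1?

Prior odds = 1/29.
Target odds = 7.
Required Bayes factor = 7 ÷ (1/29) = 203.

203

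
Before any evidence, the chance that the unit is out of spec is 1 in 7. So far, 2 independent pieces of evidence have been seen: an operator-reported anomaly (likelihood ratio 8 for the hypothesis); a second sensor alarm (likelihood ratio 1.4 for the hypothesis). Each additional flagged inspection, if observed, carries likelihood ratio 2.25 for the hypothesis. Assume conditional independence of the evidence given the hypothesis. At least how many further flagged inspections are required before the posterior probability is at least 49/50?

5

Prior odds = (1/7)/(6/7) = 1/6.
Combined Bayes factor of the evidence already in hand = 8 × 1.4 = 11.2.
Odds after that evidence = (1/6) × 11.2 = 28/15.
Target odds = 0.98/0.02 = 49.
Need 2.25ⁿ ≥ 49 ÷ (28/15) = 26.25.
2.25⁴ = 25.62890625 falls short of 26.25 but 2.25⁵ = 59049/1024 reaches it, so n = 5.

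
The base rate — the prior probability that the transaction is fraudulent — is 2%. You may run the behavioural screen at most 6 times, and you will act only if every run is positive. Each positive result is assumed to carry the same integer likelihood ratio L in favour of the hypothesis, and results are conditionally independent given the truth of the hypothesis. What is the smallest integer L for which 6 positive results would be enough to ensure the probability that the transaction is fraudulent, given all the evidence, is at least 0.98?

4

Prior odds = 0.02/0.98 = 1/49.
Target odds = 0.98/0.02 = 49.
Need L⁶ ≥ 49 ÷ (1/49) = 2401.
3⁶ = 729 < 2401 ≤ 4096 = 4⁶, so L = 4.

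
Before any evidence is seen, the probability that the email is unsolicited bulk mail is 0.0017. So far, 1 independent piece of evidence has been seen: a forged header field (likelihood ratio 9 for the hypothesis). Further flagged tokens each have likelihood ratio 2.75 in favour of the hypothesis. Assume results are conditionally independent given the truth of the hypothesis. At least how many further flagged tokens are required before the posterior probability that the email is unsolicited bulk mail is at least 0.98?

Prior odds = 0.0017/0.9983 = 17/9983.
Bayes factor of the evidence already in hand = 9.
Odds after that evidence = (17/9983) × 9 = 153/9983.
Target odds = 0.98/0.02 = 49.
Need 2.75ⁿ ≥ 49 ÷ (153/9983) = 489167/153.
2.75⁷ = 19487171/16384 falls short of 489167/153 but 2.75⁸ = 214358881/65536 reaches it, so n = 8.

8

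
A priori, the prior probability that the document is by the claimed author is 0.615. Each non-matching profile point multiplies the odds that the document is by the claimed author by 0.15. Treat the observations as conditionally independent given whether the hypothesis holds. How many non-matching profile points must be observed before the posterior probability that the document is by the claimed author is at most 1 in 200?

Prior odds = 0.615/0.385 = 123/77.
Likelihood ratio per non-matching profile point = 0.15.
Target odds: 0.005 ÷ 0.995 = 1/199.
Need (123/77) × 0.15ⁿ ≤ 1/199, i.e. 0.15ⁿ ≤ 77/24477.
0.15³ = 0.003375 is still above 77/24477 but 0.15⁴ = 81/160000 is at or below it, so n = 4.

4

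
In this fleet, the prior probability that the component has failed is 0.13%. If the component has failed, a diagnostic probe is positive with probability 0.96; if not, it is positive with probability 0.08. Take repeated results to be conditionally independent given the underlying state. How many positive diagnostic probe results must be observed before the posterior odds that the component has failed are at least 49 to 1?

5

Prior odds: 0.0013 ÷ 0.9987 = 13/9987.
Likelihood ratio of a positive = 0.96/0.08 = 12.
Target odds = 49.
Need (13/9987) × 12ⁿ ≥ 49, i.e. 12ⁿ ≥ 489363/13.
12⁴ = 20736 falls short of 489363/13 but 12⁵ = 248832 reaches it, so n = 5.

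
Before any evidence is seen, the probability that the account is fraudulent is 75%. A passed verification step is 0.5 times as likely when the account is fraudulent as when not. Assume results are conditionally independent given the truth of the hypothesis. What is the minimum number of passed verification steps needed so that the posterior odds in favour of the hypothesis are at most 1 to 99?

Prior odds = 0.75/0.25 = 3.
Likelihood ratio per passed verification step = 0.5.
Target odds = 1/99.
Require 0.5ⁿ ≤ 1/99 ÷ 3 = 1/297.
0.5⁸ = 0.00390625 is still above 1/297 but 0.5⁹ = 0.001953125 is at or below it, so n = 9.

9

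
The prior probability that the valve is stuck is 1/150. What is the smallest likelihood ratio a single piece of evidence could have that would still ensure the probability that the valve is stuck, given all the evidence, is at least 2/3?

Prior odds = (1/150)/(149/150) = 1/149.
Target odds = (2/3)/(1/3) = 2.
Required Bayes factor = 2 ÷ (1/149) = 298.

298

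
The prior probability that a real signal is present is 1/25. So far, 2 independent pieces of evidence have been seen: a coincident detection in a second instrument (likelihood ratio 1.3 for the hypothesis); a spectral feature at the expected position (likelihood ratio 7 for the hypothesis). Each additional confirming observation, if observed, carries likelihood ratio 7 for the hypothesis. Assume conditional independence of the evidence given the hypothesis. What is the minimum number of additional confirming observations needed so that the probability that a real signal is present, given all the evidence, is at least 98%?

Prior odds = 0.04/0.96 = 1/24.
Combined Bayes factor of the evidence already in hand = 1.3 × 7 = 9.1.
Odds after that evidence = (1/24) × 9.1 = 91/240.
Target odds = 0.98/0.02 = 49.
Need 7ⁿ ≥ 49 ÷ (91/240) = 1680/13.
7² = 49 falls short of 1680/13 but 7³ = 343 reaches it, so n = 3.

3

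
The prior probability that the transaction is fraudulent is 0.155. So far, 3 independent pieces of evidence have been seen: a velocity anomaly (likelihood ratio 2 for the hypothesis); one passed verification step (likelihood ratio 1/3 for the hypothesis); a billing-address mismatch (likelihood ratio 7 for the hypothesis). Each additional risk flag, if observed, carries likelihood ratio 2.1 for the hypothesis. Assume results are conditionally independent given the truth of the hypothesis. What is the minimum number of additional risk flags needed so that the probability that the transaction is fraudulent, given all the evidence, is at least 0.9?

Prior odds = 0.155/0.845 = 31/169.
Combined Bayes factor of the evidence already in hand = 2 × (1/3) × 7 = 14/3.
Odds after that evidence = (31/169) × 14/3 = 434/507.
Target odds = 0.9/0.1 = 9.
Need 2.1ⁿ ≥ 9 ÷ (434/507) = 4563/434.
2.1³ = 9.261 falls short of 4563/434 but 2.1⁴ = 19.4481 reaches it, so n = 4.

4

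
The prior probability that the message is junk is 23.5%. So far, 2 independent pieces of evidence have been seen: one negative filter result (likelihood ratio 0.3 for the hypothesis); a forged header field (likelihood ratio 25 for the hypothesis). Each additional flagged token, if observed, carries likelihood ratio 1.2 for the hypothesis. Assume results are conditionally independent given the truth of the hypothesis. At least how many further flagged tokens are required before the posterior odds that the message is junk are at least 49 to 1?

Prior odds = 0.235/0.765 = 47/153.
Combined Bayes factor of the evidence already in hand = 0.3 × 25 = 7.5.
Odds after that evidence = (47/153) × 7.5 = 235/102.
Target odds = 49.
Need 1.2ⁿ ≥ 49 ÷ (235/102) = 4998/235.
1.2¹⁶ ≈18.4884 falls short of 4998/235 but 1.2¹⁷ ≈22.1861 reaches it, so n = 17.

17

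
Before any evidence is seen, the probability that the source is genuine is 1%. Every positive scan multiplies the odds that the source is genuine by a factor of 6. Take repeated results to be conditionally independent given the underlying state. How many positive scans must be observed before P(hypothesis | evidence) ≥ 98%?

5

Prior odds: 0.01 ÷ 0.99 = 1/99.
Likelihood ratio per positive scan = 6.
Target odds: 0.98 ÷ 0.02 = 49.
Require 6ⁿ ≥ 49 ÷ (1/99) = 4851.
6⁴ = 1296 falls short of 4851 but 6⁵ = 7776 reaches it, so n = 5.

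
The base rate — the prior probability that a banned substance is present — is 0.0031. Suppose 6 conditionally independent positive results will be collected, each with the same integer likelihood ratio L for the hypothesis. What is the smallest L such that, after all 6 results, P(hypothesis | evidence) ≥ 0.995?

Prior odds = 0.0031/0.9969 = 31/9969.
Target odds = 0.995/0.005 = 199.
Need L⁶ ≥ 199 ÷ (31/9969) = 1983831/31.
6⁶ = 46656 < 1983831/31 ≤ 117649 = 7⁶, so L = 7.

7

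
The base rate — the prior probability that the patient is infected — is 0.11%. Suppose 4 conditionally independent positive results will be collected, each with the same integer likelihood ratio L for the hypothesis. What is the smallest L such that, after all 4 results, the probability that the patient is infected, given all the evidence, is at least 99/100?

18

Prior odds = 0.0011/0.9989 = 11/9989.
Target odds = 0.99/0.01 = 99.
Need L⁴ ≥ 99 ÷ (11/9989) = 89901.
17⁴ = 83521 < 89901 ≤ 104976 = 18⁴, so L = 18.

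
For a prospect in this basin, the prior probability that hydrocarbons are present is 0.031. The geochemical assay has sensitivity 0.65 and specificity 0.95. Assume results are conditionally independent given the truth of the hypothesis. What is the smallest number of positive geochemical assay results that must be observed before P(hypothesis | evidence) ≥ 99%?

4

Prior odds = 0.031/0.969 = 31/969.
False-positive rate = 1 − 0.95 = 0.05; likelihood ratio of a positive = 0.65/0.05 = 13.
Target posterior odds = 0.99/0.01 = 99.
Need (31/969) × 13ⁿ ≥ 99, i.e. 13ⁿ ≥ 95931/31.
13³ = 2197 falls short of 95931/31 but 13⁴ = 28561 reaches it, so n = 4.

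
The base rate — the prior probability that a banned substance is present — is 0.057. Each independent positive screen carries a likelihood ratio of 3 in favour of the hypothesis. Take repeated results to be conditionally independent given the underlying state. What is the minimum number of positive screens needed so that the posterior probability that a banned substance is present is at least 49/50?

7

Prior odds: 0.057 ÷ 0.943 = 57/943.
Likelihood ratio per positive screen = 3.
Target posterior odds = 0.98/0.02 = 49.
Need (57/943) × 3ⁿ ≥ 49, i.e. 3ⁿ ≥ 46207/57.
3⁶ = 729 falls short of 46207/57 but 3⁷ = 2187 reaches it, so n = 7.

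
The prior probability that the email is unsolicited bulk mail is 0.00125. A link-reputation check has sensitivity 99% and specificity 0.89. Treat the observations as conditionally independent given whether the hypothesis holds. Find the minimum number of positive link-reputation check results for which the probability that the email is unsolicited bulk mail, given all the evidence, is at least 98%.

5

Prior odds = 0.00125/0.99875 = 1/799.
False-positive rate = 1 − 0.89 = 0.11; likelihood ratio of a positive = 0.99/0.11 = 9.
Target odds: 0.98 ÷ 0.02 = 49.
Require 9ⁿ ≥ 49 ÷ (1/799) = 39151.
9⁴ = 6561 falls short of 39151 but 9⁵ = 59049 reaches it, so n = 5.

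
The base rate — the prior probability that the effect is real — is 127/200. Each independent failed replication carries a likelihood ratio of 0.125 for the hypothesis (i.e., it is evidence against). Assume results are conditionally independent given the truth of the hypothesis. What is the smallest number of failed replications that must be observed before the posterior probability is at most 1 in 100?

3

Prior odds = 0.635/0.365 = 127/73.
Likelihood ratio per failed replication = 0.125.
Target posterior odds = 0.01/0.99 = 1/99.
Require 0.125ⁿ ≤ 1/99 ÷ (127/73) = 73/12573.
0.125² = 0.015625 is still above 73/12573 but 0.125³ = 0.001953125 is at or below it, so n = 3.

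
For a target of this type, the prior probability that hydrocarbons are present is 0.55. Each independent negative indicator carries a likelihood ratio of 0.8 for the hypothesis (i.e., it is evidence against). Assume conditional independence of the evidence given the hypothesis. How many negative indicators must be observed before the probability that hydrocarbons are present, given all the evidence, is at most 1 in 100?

Prior odds: 0.55 ÷ 0.45 = 11/9.
Likelihood ratio per negative indicator = 0.8.
Target odds: 0.01 ÷ 0.99 = 1/99.
Need (11/9) × 0.8ⁿ ≤ 1/99, i.e. 0.8ⁿ ≤ 1/121.
0.8²¹ ≈0.00922337 is still above 1/121 but 0.8²² ≈0.0073787 is at or below it, so n = 22.

22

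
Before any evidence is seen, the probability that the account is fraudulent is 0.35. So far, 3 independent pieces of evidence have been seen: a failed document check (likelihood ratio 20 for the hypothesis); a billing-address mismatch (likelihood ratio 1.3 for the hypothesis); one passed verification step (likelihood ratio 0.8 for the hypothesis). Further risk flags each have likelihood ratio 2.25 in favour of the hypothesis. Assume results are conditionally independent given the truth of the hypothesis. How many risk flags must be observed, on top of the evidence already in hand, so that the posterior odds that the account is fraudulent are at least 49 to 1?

Prior odds = 0.35/0.65 = 7/13.
Combined Bayes factor of the evidence already in hand = 20 × 1.3 × 0.8 = 20.8.
Odds after that evidence = (7/13) × 20.8 = 11.2.
Target odds = 49.
Need 2.25ⁿ ≥ 49 ÷ 11.2 = 4.375.
2.25¹ = 2.25 falls short of 4.375 but 2.25² = 5.0625 reaches it, so n = 2.

2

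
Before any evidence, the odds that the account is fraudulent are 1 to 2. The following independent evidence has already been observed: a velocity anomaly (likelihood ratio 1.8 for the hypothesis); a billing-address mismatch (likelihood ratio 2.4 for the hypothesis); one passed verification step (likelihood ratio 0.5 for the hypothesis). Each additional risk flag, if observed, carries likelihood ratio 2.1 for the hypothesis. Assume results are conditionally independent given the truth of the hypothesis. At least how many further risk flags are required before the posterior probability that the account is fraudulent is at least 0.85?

3

Prior odds = 0.5.
Combined Bayes factor of the evidence already in hand = 1.8 × 2.4 × 0.5 = 2.16.
Odds after that evidence = 0.5 × 2.16 = 1.08.
Target odds = 0.85/0.15 = 17/3.
Need 2.1ⁿ ≥ 17/3 ÷ 1.08 = 425/81.
2.1² = 4.41 falls short of 425/81 but 2.1³ = 9.261 reaches it, so n = 3.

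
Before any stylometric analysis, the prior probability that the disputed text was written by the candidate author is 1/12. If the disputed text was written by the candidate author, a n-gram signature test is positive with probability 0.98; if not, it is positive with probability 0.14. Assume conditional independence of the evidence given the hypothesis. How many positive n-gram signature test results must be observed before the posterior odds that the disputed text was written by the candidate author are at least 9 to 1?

3

Prior odds = (1/12)/(11/12) = 1/11.
Likelihood ratio of a positive = 0.98/0.14 = 7.
Target odds = 9.
Require 7ⁿ ≥ 9 ÷ (1/11) = 99.
7² = 49 falls short of 99 but 7³ = 343 reaches it, so n = 3.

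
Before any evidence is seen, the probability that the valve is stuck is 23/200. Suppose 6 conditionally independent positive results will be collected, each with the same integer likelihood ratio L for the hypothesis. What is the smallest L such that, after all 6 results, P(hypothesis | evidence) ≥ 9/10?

3

Prior odds = 0.115/0.885 = 23/177.
Target odds = 0.9/0.1 = 9.
Need L⁶ ≥ 9 ÷ (23/177) = 1593/23.
2⁶ = 64 < 1593/23 ≤ 729 = 3⁶, so L = 3.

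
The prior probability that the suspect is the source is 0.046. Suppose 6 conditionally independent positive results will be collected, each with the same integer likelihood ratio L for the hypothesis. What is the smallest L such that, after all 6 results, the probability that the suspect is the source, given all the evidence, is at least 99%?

Prior odds = 0.046/0.954 = 23/477.
Target odds = 0.99/0.01 = 99.
Need L⁶ ≥ 99 ÷ (23/477) = 47223/23.
3⁶ = 729 < 47223/23 ≤ 4096 = 4⁶, so L = 4.

4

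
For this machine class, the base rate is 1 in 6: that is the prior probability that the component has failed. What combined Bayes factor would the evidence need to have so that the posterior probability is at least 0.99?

495

Prior odds = (1/6)/(5/6) = 0.2.
Target odds = 0.99/0.01 = 99.
Required Bayes factor = 99 ÷ 0.2 = 495.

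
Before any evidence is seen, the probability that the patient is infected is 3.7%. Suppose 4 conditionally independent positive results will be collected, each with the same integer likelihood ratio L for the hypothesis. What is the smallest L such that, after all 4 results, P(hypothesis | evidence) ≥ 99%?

8

Prior odds = 0.037/0.963 = 37/963.
Target odds = 0.99/0.01 = 99.
Need L⁴ ≥ 99 ÷ (37/963) = 95337/37.
7⁴ = 2401 < 95337/37 ≤ 4096 = 8⁴, so L = 8.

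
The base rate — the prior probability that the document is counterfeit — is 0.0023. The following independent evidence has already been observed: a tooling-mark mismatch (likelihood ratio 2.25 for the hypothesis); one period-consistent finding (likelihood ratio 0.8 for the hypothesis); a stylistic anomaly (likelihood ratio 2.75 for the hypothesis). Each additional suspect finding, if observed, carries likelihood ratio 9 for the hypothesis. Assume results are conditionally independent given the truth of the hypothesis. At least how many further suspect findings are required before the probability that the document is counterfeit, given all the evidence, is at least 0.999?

6

Prior odds = 0.0023/0.9977 = 23/9977.
Combined Bayes factor of the evidence already in hand = 2.25 × 0.8 × 2.75 = 4.95.
Odds after that evidence = (23/9977) × 4.95 = 207/18140.
Target odds = 0.999/0.001 = 999.
Need 9ⁿ ≥ 999 ÷ (207/18140) = 2013540/23.
9⁵ = 59049 falls short of 2013540/23 but 9⁶ = 531441 reaches it, so n = 6.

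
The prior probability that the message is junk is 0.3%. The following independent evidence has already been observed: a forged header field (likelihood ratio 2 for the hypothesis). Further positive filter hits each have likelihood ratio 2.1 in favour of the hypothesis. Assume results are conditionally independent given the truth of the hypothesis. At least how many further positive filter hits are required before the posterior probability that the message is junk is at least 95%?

Prior odds = 0.003/0.997 = 3/997.
Bayes factor of the evidence already in hand = 2.
Odds after that evidence = (3/997) × 2 = 6/997.
Target odds = 0.95/0.05 = 19.
Need 2.1ⁿ ≥ 19 ÷ (6/997) = 18943/6.
2.1¹⁰ ≈1667.99 falls short of 18943/6 but 2.1¹¹ ≈3502.78 reaches it, so n = 11.

11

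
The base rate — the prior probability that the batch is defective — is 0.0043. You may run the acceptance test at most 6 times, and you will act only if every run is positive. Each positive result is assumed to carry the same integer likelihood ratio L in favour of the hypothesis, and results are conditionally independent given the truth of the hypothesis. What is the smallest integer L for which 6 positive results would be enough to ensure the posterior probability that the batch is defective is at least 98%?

Prior odds = 0.0043/0.9957 = 43/9957.
Target odds = 0.98/0.02 = 49.
Need L⁶ ≥ 49 ÷ (43/9957) = 487893/43.
4⁶ = 4096 < 487893/43 ≤ 15625 = 5⁶, so L = 5.

5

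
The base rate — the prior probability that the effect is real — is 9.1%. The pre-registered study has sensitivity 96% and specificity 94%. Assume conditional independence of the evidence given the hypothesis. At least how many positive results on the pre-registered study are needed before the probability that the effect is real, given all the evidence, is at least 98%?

3

Prior odds: 0.091 ÷ 0.909 = 91/909.
False-positive rate = 1 − 0.94 = 0.06; likelihood ratio of a positive = 0.96/0.06 = 16.
Target posterior odds = 0.98/0.02 = 49.
Need (91/909) × 16ⁿ ≥ 49, i.e. 16ⁿ ≥ 6363/13.
16² = 256 falls short of 6363/13 but 16³ = 4096 reaches it, so n = 3.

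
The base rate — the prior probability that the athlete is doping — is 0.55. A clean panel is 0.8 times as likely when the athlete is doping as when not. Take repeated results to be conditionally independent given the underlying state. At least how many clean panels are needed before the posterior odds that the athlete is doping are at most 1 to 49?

Prior odds: 0.55 ÷ 0.45 = 11/9.
Likelihood ratio per clean panel = 0.8.
Target odds = 1/49.
Need (11/9) × 0.8ⁿ ≤ 1/49, i.e. 0.8ⁿ ≤ 9/539.
0.8¹⁸ ≈0.0180144 is still above 9/539 but 0.8¹⁹ ≈0.0144115 is at or below it, so n = 19.

19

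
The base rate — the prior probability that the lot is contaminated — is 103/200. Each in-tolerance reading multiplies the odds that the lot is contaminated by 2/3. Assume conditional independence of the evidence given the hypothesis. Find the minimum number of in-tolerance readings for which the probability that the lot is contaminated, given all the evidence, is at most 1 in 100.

12

Prior odds = 0.515/0.485 = 103/97.
Likelihood ratio per in-tolerance reading = 2/3.
Target odds: 0.01 ÷ 0.99 = 1/99.
Need (103/97) × (2/3)ⁿ ≤ 1/99, i.e. (2/3)ⁿ ≤ 97/10197.
(2/3)¹¹ = 2048/177147 is still above 97/10197 but (2/3)¹² = 4096/531441 is at or below it, so n = 12.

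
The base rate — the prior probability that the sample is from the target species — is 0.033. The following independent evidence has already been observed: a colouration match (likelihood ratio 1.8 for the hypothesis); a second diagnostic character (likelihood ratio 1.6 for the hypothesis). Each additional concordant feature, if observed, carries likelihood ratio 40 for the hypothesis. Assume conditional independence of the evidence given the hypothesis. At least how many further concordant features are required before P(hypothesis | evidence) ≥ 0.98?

Prior odds = 0.033/0.967 = 33/967.
Combined Bayes factor of the evidence already in hand = 1.8 × 1.6 = 2.88.
Odds after that evidence = (33/967) × 2.88 = 2376/24175.
Target odds = 0.98/0.02 = 49.
Need 40ⁿ ≥ 49 ÷ (2376/24175) = 1184575/2376.
40¹ = 40 falls short of 1184575/2376 but 40² = 1600 reaches it, so n = 2.

2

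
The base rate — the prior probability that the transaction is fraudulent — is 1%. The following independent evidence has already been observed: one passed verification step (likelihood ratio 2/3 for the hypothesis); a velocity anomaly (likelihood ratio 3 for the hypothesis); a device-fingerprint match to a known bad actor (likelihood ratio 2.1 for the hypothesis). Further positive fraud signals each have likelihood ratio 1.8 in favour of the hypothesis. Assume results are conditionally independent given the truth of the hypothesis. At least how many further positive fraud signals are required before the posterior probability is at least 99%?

Prior odds = 0.01/0.99 = 1/99.
Combined Bayes factor of the evidence already in hand = (2/3) × 3 × 2.1 = 4.2.
Odds after that evidence = (1/99) × 4.2 = 7/165.
Target odds = 0.99/0.01 = 99.
Need 1.8ⁿ ≥ 99 ÷ (7/165) = 16335/7.
1.8¹³ ≈2082.3 falls short of 16335/7 but 1.8¹⁴ ≈3748.13 reaches it, so n = 14.

14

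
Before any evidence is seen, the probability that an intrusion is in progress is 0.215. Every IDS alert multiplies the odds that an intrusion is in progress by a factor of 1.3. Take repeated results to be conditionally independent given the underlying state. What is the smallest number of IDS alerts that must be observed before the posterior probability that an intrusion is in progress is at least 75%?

10

Prior odds: 0.215 ÷ 0.785 = 43/157.
Likelihood ratio per IDS alert = 1.3.
Target posterior odds = 0.75/0.25 = 3.
Require 1.3ⁿ ≥ 3 ÷ (43/157) = 471/43.
1.3⁹ ≈10.6045 falls short of 471/43 but 1.3¹⁰ ≈13.7858 reaches it, so n = 10.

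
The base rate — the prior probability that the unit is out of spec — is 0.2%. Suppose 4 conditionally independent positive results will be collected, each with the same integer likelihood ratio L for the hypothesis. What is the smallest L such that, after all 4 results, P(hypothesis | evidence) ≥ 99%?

Prior odds = 0.002/0.998 = 1/499.
Target odds = 0.99/0.01 = 99.
Need L⁴ ≥ 99 ÷ (1/499) = 49401.
14⁴ = 38416 < 49401 ≤ 50625 = 15⁴, so L = 15.

15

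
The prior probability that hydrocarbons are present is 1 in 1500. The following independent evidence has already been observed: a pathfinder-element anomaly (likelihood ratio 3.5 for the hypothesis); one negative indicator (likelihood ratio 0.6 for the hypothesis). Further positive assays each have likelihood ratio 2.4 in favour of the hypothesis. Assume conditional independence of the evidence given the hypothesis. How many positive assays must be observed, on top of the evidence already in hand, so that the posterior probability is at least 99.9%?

16

Prior odds = (1/1500)/(1499/1500) = 1/1499.
Combined Bayes factor of the evidence already in hand = 3.5 × 0.6 = 2.1.
Odds after that evidence = (1/1499) × 2.1 = 21/14990.
Target odds = 0.999/0.001 = 999.
Need 2.4ⁿ ≥ 999 ÷ (21/14990) = 4991670/7.
2.4¹⁵ ≈504857 falls short of 4991670/7 but 2.4¹⁶ ≈1.21166e+06 reaches it, so n = 16.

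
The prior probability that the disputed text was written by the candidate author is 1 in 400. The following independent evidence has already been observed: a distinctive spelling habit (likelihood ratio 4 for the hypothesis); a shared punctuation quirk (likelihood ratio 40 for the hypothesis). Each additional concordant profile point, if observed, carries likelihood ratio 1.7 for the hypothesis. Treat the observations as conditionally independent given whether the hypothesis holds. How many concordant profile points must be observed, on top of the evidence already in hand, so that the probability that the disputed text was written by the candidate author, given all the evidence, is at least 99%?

Prior odds = 0.0025/0.9975 = 1/399.
Combined Bayes factor of the evidence already in hand = 4 × 40 = 160.
Odds after that evidence = (1/399) × 160 = 160/399.
Target odds = 0.99/0.01 = 99.
Need 1.7ⁿ ≥ 99 ÷ (160/399) = 246.88125.
1.7¹⁰ ≈201.599 falls short of 246.88125 but 1.7¹¹ ≈342.719 reaches it, so n = 11.

11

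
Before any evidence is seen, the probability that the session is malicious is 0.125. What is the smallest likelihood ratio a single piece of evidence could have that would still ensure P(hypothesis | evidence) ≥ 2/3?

14

Prior odds = 0.125/0.875 = 1/7.
Target odds = (2/3)/(1/3) = 2.
Required Bayes factor = 2 ÷ (1/7) = 14.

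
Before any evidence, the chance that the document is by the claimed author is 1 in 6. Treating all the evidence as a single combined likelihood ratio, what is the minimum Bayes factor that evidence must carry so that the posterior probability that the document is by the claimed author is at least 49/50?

Prior odds = (1/6)/(5/6) = 0.2.
Target odds = 0.98/0.02 = 49.
Required Bayes factor = 49 ÷ 0.2 = 245.

245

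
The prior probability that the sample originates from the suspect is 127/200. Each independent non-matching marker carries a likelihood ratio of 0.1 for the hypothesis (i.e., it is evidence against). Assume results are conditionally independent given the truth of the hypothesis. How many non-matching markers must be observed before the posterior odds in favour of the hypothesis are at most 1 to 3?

Prior odds = 0.635/0.365 = 127/73.
Likelihood ratio per non-matching marker = 0.1.
Target odds = 1/3.
Need (127/73) × 0.1ⁿ ≤ 1/3, i.e. 0.1ⁿ ≤ 73/381.
0.1¹ = 0.1, which is already at or below the required 73/381; so n = 1.

1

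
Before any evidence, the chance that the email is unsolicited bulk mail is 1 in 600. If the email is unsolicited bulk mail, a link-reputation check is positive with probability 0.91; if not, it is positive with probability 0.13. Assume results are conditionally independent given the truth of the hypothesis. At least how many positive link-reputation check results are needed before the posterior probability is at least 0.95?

5

Prior odds = (1/600)/(599/600) = 1/599.
Likelihood ratio of a positive = 0.91/0.13 = 7.
Target posterior odds = 0.95/0.05 = 19.
Need (1/599) × 7ⁿ ≥ 19, i.e. 7ⁿ ≥ 11381.
7⁴ = 2401 falls short of 11381 but 7⁵ = 16807 reaches it, so n = 5.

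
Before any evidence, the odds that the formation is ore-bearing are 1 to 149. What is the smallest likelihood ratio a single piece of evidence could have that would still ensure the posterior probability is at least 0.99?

14751

Prior odds = 1/149.
Target odds = 0.99/0.01 = 99.
Required Bayes factor = 99 ÷ (1/149) = 14751.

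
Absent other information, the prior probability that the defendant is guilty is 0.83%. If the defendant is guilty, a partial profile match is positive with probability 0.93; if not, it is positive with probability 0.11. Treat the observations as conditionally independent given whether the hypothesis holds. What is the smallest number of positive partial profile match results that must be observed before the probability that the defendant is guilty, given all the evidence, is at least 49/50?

5

Prior odds = 0.0083/0.9917 = 83/9917.
Likelihood ratio of a positive = 0.93/0.11 = 93/11.
Target odds: 0.98 ÷ 0.02 = 49.
Require (93/11)ⁿ ≥ 49 ÷ (83/9917) = 485933/83.
(93/11)⁴ = 74805201/14641 falls short of 485933/83 but (93/11)⁵ ≈43196.8 reaches it, so n = 5.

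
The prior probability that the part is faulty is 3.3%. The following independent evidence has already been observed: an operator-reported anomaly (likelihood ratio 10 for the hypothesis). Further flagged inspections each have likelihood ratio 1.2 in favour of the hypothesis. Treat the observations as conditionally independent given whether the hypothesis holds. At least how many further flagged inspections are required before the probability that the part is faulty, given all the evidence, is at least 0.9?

18

Prior odds = 0.033/0.967 = 33/967.
Bayes factor of the evidence already in hand = 10.
Odds after that evidence = (33/967) × 10 = 330/967.
Target odds = 0.9/0.1 = 9.
Need 1.2ⁿ ≥ 9 ÷ (330/967) = 2901/110.
1.2¹⁷ ≈22.1861 falls short of 2901/110 but 1.2¹⁸ ≈26.6233 reaches it, so n = 18.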